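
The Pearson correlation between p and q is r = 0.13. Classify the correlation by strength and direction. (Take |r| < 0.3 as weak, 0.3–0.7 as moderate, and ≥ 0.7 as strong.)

weak positive

r = 0.13 > 0 so the relationship is positive.
|r| = 0.13, which falls in the weak range.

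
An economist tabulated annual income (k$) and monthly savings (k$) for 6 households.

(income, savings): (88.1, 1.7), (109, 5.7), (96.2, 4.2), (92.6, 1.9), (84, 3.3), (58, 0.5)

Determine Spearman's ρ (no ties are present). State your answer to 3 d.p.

Rank income: 3, 6, 5, 4, 2, 1
Rank savings: 2, 6, 5, 3, 4, 1
d = rank(income) − rank(savings): 1, 0, 0, 1, -2, 0; Σd² = 6
ρ = 1 − 6Σd² / [n(n²−1)] = 1 − 6×6 / (6×35) = 1 − 36/210 ≈ 0.829

0.829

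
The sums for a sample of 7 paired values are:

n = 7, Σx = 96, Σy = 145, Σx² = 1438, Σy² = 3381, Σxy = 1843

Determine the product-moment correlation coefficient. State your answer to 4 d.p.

-0.6800

r = (nΣxy − ΣxΣy) / √[(nΣx² − (Σx)²)(nΣy² − (Σy)²)]
Numerator: 7×1843 − 96×145 = -1019
Denominator: √[(10066 − 9216)(23667 − 21025)] = √[850 × 2642] = 1498.5660
r = -1019 / 1498.5660 ≈ -0.6800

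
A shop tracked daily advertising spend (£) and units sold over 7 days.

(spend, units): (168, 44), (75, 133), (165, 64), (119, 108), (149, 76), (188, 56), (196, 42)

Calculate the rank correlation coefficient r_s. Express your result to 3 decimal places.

Rank spend: 5, 1, 4, 2, 3, 6, 7
Rank units: 2, 7, 4, 6, 5, 3, 1
d = rank(spend) − rank(units): 3, -6, 0, -4, -2, 3, 6; Σd² = 110
ρ = 1 − 6Σd² / [n(n²−1)] = 1 − 6×110 / (7×48) = 1 − 660/336 ≈ -0.964

-0.964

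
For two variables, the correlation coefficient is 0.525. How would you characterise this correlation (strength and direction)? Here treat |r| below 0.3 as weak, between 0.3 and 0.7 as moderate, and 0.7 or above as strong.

r = 0.525 > 0 so the relationship is positive.
|r| = 0.525, which falls in the moderate range.

moderate positive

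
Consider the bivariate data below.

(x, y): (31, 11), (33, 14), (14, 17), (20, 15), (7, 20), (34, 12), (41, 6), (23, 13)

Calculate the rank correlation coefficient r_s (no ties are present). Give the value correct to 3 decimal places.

Rank x: 5, 6, 2, 3, 1, 7, 8, 4
Rank y: 2, 5, 7, 6, 8, 3, 1, 4
d = rank(x) − rank(y): 3, 1, -5, -3, -7, 4, 7, 0; Σd² = 158
ρ = 1 − 6Σd² / [n(n²−1)] = 1 − 6×158 / (8×63) = 1 − 948/504 ≈ -0.881

-0.881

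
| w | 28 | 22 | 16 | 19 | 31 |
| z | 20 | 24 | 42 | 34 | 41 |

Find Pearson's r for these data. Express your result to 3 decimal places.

-0.236

n = 5, Σw = 116, Σz = 161, Σw² = 2846, Σz² = 5577, Σwz = 3677
nΣwz − ΣwΣz = 18385 − 18676 = -291
nΣw² − (Σw)² = 14230 − 13456 = 774; nΣz² − (Σz)² = 27885 − 25921 = 1964
r = -291 / √(774 × 1964) = -291 / 1232.9380 ≈ -0.236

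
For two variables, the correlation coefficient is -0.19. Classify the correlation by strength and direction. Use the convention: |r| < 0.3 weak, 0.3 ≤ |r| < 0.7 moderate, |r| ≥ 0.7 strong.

r = -0.19 < 0 so the relationship is negative.
|r| = 0.19, which falls in the weak range.

weak negative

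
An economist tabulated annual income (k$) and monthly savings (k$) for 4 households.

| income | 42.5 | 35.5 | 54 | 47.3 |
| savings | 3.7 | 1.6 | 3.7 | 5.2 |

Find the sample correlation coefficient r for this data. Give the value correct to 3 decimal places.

n = 4, Σx = 179.3, Σy = 14.2, Σx² = 8219.79, Σy² = 56.98, Σxy = 659.81
nΣxy − ΣxΣy = 2639.24 − 2546.06 = 93.18
nΣx² − (Σx)² = 32879.16 − 32148.49 = 730.67; nΣy² − (Σy)² = 227.92 − 201.64 = 26.28
r = 93.18 / √(730.67 × 26.28) = 93.18 / 138.5713 ≈ 0.672

0.672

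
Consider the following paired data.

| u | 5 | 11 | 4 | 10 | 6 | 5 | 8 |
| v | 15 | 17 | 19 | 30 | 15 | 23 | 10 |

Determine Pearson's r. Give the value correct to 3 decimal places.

0.190

n = 7, Σu = 49, Σv = 129, Σu² = 387, Σv² = 2629, Σuv = 923
nΣuv − ΣuΣv = 6461 − 6321 = 140
nΣu² − (Σu)² = 2709 − 2401 = 308; nΣv² − (Σv)² = 18403 − 16641 = 1762
r = 140 / √(308 × 1762) = 140 / 736.6790 ≈ 0.190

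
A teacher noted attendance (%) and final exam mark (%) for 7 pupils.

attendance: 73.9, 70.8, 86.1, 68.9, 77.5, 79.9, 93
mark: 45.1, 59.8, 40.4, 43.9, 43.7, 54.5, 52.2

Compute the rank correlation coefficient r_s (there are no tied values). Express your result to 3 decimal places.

-0.143

Rank attendance: 3, 2, 6, 1, 4, 5, 7
Rank mark: 4, 7, 1, 3, 2, 6, 5
d = rank(attendance) − rank(mark): -1, -5, 5, -2, 2, -1, 2; Σd² = 64
ρ = 1 − 6Σd² / [n(n²−1)] = 1 − 6×64 / (7×48) = 1 − 384/336 ≈ -0.143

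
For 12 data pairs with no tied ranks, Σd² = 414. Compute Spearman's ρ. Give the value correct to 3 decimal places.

ρ = 1 − 6Σd² / [n(n²−1)] = 1 − 6×414 / (12×143)
  = 1 − 2484/1716 = 1 − 1.4476 ≈ -0.448

-0.448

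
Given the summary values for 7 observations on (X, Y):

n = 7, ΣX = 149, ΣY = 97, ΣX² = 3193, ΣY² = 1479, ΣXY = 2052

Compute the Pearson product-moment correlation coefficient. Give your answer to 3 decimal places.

-0.237

r = (nΣXY − ΣXΣY) / √[(nΣX² − (ΣX)²)(nΣY² − (ΣY)²)]
Numerator: 7×2052 − 149×97 = -89
Denominator: √[(22351 − 22201)(10353 − 9409)] = √[150 × 944] = 376.2978
r = -89 / 376.2978 ≈ -0.237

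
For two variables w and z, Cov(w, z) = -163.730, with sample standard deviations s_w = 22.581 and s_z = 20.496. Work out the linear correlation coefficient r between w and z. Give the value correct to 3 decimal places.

-0.354

r = Cov(w,z) / (s_w · s_z) = -163.730 / (22.581 × 20.496)
  = -163.730 / 462.8202 ≈ -0.354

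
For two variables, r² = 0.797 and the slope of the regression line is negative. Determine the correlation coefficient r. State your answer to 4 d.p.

-0.8927

|r| = √0.797 = 0.8927
The association is negative, so r = −0.8927.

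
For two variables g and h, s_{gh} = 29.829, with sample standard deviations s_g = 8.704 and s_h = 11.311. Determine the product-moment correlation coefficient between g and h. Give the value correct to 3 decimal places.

r = Cov(g,h) / (s_g · s_h) = 29.829 / (8.704 × 11.311)
  = 29.829 / 98.4509 ≈ 0.303

0.303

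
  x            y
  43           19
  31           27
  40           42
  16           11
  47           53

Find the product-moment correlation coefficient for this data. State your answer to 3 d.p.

0.737

n = 5, Σx = 177, Σy = 152, Σx² = 6875, Σy² = 5784, Σxy = 6001
nΣxy − ΣxΣy = 30005 − 26904 = 3101
nΣx² − (Σx)² = 34375 − 31329 = 3046; nΣy² − (Σy)² = 28920 − 23104 = 5816
r = 3101 / √(3046 × 5816) = 3101 / 4208.9828 ≈ 0.737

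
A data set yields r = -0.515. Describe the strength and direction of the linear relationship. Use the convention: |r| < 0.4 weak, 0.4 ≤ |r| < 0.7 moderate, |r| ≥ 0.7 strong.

moderate negative

r = -0.515 < 0 so the relationship is negative.
|r| = 0.515, which falls in the moderate range.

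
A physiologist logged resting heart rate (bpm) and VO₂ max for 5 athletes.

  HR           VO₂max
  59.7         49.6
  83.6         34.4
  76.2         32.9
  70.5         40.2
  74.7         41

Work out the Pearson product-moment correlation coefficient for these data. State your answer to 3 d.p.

n = 5, Σx = 364.7, Σy = 198.1, Σx² = 26909.83, Σy² = 8022.97, Σxy = 14240.74
nΣxy − ΣxΣy = 71203.7 − 72247.07 = -1043.37
nΣx² − (Σx)² = 134549.15 − 133006.09 = 1543.06; nΣy² − (Σy)² = 40114.85 − 39243.61 = 871.24
r = -1043.37 / √(1543.06 × 871.24) = -1043.37 / 1159.4721 ≈ -0.900

-0.900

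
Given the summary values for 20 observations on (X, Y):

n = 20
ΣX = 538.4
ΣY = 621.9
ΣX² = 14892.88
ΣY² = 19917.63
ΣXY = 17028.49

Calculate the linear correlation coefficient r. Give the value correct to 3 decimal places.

0.597

r = (nΣXY − ΣXΣY) / √[(nΣX² − (ΣX)²)(nΣY² − (ΣY)²)]
Numerator: 20×17028.49 − 538.4×621.9 = 5738.84
Denominator: √[(297857.6 − 289874.56)(398352.6 − 386759.61)] = √[7983.04 × 11592.99] = 9620.1509
r = 5738.84 / 9620.1509 ≈ 0.597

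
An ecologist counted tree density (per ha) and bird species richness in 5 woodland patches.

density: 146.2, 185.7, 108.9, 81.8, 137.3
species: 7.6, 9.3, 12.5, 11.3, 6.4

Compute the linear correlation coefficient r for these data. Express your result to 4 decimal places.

-0.5395

n = 5, Σx = 659.9, Σy = 47.1, Σx² = 93260.67, Σy² = 469.15, Σxy = 6002.44
nΣxy − ΣxΣy = 30012.2 − 31081.29 = -1069.09
nΣx² − (Σx)² = 466303.35 − 435468.01 = 30835.34; nΣy² − (Σy)² = 2345.75 − 2218.41 = 127.34
r = -1069.09 / √(30835.34 × 127.34) = -1069.09 / 1981.5580 ≈ -0.5395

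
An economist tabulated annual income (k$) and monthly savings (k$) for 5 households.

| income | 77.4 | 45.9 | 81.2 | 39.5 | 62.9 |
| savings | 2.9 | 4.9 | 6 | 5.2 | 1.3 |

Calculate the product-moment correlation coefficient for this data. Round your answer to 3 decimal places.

n = 5, Σx = 306.9, Σy = 20.3, Σx² = 20207.67, Σy² = 97.15, Σxy = 1223.74
nΣxy − ΣxΣy = 6118.7 − 6230.07 = -111.37
nΣx² − (Σx)² = 101038.35 − 94187.61 = 6850.74; nΣy² − (Σy)² = 485.75 − 412.09 = 73.66
r = -111.37 / √(6850.74 × 73.66) = -111.37 / 710.3700 ≈ -0.157

-0.157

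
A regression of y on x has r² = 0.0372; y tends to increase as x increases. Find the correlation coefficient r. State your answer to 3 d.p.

0.193

|r| = √0.0372 = 0.193
The association is positive, so r = 0.193.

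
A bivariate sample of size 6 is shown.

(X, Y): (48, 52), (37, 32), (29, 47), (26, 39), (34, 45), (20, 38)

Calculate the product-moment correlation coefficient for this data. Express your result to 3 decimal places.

n = 6, ΣX = 194, ΣY = 253, ΣX² = 6746, ΣY² = 10927, ΣXY = 8347
nΣXY − ΣXΣY = 50082 − 49082 = 1000
nΣX² − (ΣX)² = 40476 − 37636 = 2840; nΣY² − (ΣY)² = 65562 − 64009 = 1553
r = 1000 / √(2840 × 1553) = 1000 / 2100.1238 ≈ 0.476

0.476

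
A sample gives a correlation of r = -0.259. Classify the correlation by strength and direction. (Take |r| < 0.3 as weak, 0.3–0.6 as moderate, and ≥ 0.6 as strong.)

r = -0.259 < 0 so the relationship is negative.
|r| = 0.259, which falls in the weak range.

weak negative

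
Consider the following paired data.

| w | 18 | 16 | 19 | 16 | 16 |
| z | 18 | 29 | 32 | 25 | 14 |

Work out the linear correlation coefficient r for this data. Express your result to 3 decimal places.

n = 5, Σw = 85, Σz = 118, Σw² = 1453, Σz² = 3010, Σwz = 2020
nΣwz − ΣwΣz = 10100 − 10030 = 70
nΣw² − (Σw)² = 7265 − 7225 = 40; nΣz² − (Σz)² = 15050 − 13924 = 1126
r = 70 / √(40 × 1126) = 70 / 212.2263 ≈ 0.330

0.330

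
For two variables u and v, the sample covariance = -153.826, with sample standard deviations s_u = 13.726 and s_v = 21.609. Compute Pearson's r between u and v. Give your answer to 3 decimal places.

-0.519

r = Cov(u,v) / (s_u · s_v) = -153.826 / (13.726 × 21.609)
  = -153.826 / 296.6051 ≈ -0.519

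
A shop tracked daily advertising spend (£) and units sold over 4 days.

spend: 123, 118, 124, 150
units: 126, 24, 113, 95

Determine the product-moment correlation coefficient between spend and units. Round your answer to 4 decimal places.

n = 4, Σx = 515, Σy = 358, Σx² = 66929, Σy² = 38246, Σxy = 46592
nΣxy − ΣxΣy = 186368 − 184370 = 1998
nΣx² − (Σx)² = 267716 − 265225 = 2491; nΣy² − (Σy)² = 152984 − 128164 = 24820
r = 1998 / √(2491 × 24820) = 1998 / 7862.9905 ≈ 0.2541

0.2541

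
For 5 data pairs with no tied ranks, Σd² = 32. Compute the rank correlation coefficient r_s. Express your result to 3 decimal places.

-0.600

ρ = 1 − 6Σd² / [n(n²−1)] = 1 − 6×32 / (5×24)
  = 1 − 192/120 = 1 − 1.6000 ≈ -0.600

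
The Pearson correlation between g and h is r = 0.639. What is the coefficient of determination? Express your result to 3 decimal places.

0.408

r² = (0.639)² = 0.408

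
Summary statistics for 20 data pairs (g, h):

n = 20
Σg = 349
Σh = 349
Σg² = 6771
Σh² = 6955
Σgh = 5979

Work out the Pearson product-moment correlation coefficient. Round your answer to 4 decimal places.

r = (nΣgh − ΣgΣh) / √[(nΣg² − (Σg)²)(nΣh² − (Σh)²)]
Numerator: 20×5979 − 349×349 = -2221
Denominator: √[(135420 − 121801)(139100 − 121801)] = √[13619 × 17299] = 15349.1068
r = -2221 / 15349.1068 ≈ -0.1447

-0.1447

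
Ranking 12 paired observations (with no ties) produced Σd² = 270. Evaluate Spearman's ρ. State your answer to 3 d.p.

0.056

ρ = 1 − 6Σd² / [n(n²−1)] = 1 − 6×270 / (12×143)
  = 1 − 1620/1716 = 1 − 0.9441 ≈ 0.056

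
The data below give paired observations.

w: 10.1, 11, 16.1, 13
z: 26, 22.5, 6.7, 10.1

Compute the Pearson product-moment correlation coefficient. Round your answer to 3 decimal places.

-0.940

n = 4, Σw = 50.2, Σz = 65.3, Σw² = 651.22, Σz² = 1329.15, Σwz = 749.27
nΣwz − ΣwΣz = 2997.08 − 3278.06 = -280.98
nΣw² − (Σw)² = 2604.88 − 2520.04 = 84.84; nΣz² − (Σz)² = 5316.6 − 4264.09 = 1052.51
r = -280.98 / √(84.84 × 1052.51) = -280.98 / 298.8226 ≈ -0.940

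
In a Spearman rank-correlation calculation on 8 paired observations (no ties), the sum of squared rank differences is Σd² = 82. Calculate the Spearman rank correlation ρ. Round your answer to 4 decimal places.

0.0238

ρ = 1 − 6Σd² / [n(n²−1)] = 1 − 6×82 / (8×63)
  = 1 − 492/504 = 1 − 0.97619 ≈ 0.0238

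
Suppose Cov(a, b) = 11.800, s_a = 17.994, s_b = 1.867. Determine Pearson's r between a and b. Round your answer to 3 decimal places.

0.351

r = Cov(a,b) / (s_a · s_b) = 11.800 / (17.994 × 1.867)
  = 11.800 / 33.5948 ≈ 0.351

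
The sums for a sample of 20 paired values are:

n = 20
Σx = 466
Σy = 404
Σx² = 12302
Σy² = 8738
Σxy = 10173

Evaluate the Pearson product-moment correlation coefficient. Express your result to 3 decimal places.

0.832

r = (nΣxy − ΣxΣy) / √[(nΣx² − (Σx)²)(nΣy² − (Σy)²)]
Numerator: 20×10173 − 466×404 = 15196
Denominator: √[(246040 − 217156)(174760 − 163216)] = √[28884 × 11544] = 18260.2545
r = 15196 / 18260.2545 ≈ 0.832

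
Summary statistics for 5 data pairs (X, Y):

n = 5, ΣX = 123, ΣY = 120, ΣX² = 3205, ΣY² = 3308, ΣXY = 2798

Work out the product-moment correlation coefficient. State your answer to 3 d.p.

r = (nΣXY − ΣXΣY) / √[(nΣX² − (ΣX)²)(nΣY² − (ΣY)²)]
Numerator: 5×2798 − 123×120 = -770
Denominator: √[(16025 − 15129)(16540 − 14400)] = √[896 × 2140] = 1384.7166
r = -770 / 1384.7166 ≈ -0.556

-0.556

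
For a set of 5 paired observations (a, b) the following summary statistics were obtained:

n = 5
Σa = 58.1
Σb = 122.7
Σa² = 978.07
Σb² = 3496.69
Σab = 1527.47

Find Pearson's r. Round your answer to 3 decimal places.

r = (nΣab − ΣaΣb) / √[(nΣa² − (Σa)²)(nΣb² − (Σb)²)]
Numerator: 5×1527.47 − 58.1×122.7 = 508.48
Denominator: √[(4890.35 − 3375.61)(17483.45 − 15055.29)] = √[1514.74 × 2428.16] = 1917.8194
r = 508.48 / 1917.8194 ≈ 0.265

0.265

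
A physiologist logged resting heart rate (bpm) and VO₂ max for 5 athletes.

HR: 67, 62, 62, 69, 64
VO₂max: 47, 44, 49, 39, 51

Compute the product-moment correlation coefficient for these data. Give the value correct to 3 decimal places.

-0.582

n = 5, Σx = 324, Σy = 230, Σx² = 21034, Σy² = 10668, Σxy = 14870
nΣxy − ΣxΣy = 74350 − 74520 = -170
nΣx² − (Σx)² = 105170 − 104976 = 194; nΣy² − (Σy)² = 53340 − 52900 = 440
r = -170 / √(194 × 440) = -170 / 292.1643 ≈ -0.582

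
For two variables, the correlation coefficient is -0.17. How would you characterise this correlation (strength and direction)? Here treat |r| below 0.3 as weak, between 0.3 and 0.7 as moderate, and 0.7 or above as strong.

r = -0.17 < 0 so the relationship is negative.
|r| = 0.17, which falls in the weak range.

weak negative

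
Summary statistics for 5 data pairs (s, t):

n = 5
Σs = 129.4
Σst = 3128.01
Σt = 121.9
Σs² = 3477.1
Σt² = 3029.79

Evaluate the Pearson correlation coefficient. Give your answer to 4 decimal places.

r = (nΣst − ΣsΣt) / √[(nΣs² − (Σs)²)(nΣt² − (Σt)²)]
Numerator: 5×3128.01 − 129.4×121.9 = -133.81
Denominator: √[(17385.5 − 16744.36)(15148.95 − 14859.61)] = √[641.14 × 289.34] = 430.7058
r = -133.81 / 430.7058 ≈ -0.3107

-0.3107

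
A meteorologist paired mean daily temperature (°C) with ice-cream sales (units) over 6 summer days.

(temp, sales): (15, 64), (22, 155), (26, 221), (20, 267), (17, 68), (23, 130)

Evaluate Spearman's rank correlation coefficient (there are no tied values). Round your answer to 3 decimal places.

0.600

Rank temp: 1, 4, 6, 3, 2, 5
Rank sales: 1, 4, 5, 6, 2, 3
d = rank(temp) − rank(sales): 0, 0, 1, -3, 0, 2; Σd² = 14
ρ = 1 − 6Σd² / [n(n²−1)] = 1 − 6×14 / (6×35) = 1 − 84/210 ≈ 0.600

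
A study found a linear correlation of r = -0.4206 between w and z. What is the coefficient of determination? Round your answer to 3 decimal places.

0.177

r² = (-0.4206)² = 0.177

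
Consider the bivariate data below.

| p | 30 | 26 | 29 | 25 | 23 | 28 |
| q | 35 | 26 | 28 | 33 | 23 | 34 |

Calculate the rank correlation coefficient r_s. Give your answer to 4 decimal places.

Rank p: 6, 3, 5, 2, 1, 4
Rank q: 6, 2, 3, 4, 1, 5
d = rank(p) − rank(q): 0, 1, 2, -2, 0, -1; Σd² = 10
ρ = 1 − 6Σd² / [n(n²−1)] = 1 − 6×10 / (6×35) = 1 − 60/210 ≈ 0.7143

0.7143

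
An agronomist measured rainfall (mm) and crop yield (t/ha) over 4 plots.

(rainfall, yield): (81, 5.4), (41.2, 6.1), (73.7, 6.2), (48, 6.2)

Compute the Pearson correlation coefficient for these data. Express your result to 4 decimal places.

n = 4, Σx = 243.9, Σy = 23.9, Σx² = 15994.13, Σy² = 143.25, Σxy = 1443.26
nΣxy − ΣxΣy = 5773.04 − 5829.21 = -56.17
nΣx² − (Σx)² = 63976.52 − 59487.21 = 4489.31; nΣy² − (Σy)² = 573 − 571.21 = 1.79
r = -56.17 / √(4489.31 × 1.79) = -56.17 / 89.6430 ≈ -0.6266

-0.6266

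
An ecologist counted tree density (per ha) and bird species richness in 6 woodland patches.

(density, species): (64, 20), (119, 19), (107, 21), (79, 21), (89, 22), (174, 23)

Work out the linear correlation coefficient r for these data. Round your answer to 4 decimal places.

n = 6, Σx = 632, Σy = 126, Σx² = 74144, Σy² = 2656, Σxy = 13407
nΣxy − ΣxΣy = 80442 − 79632 = 810
nΣx² − (Σx)² = 444864 − 399424 = 45440; nΣy² − (Σy)² = 15936 − 15876 = 60
r = 810 / √(45440 × 60) = 810 / 1651.1814 ≈ 0.4906

0.4906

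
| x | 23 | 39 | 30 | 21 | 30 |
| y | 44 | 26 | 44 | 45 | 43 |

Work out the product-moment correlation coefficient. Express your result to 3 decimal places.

n = 5, Σx = 143, Σy = 202, Σx² = 4291, Σy² = 8422, Σxy = 5581
nΣxy − ΣxΣy = 27905 − 28886 = -981
nΣx² − (Σx)² = 21455 − 20449 = 1006; nΣy² − (Σy)² = 42110 − 40804 = 1306
r = -981 / √(1006 × 1306) = -981 / 1146.2269 ≈ -0.856

-0.856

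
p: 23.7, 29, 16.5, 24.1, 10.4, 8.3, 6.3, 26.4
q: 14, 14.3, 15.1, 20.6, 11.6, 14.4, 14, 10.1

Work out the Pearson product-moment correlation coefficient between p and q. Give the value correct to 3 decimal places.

n = 8, Σp = 144.7, Σq = 114.1, Σp² = 3169.45, Σq² = 1692.79, Σpq = 2087.11
nΣpq − ΣpΣq = 16696.88 − 16510.27 = 186.61
nΣp² − (Σp)² = 25355.6 − 20938.09 = 4417.51; nΣq² − (Σq)² = 13542.32 − 13018.81 = 523.51
r = 186.61 / √(4417.51 × 523.51) = 186.61 / 1520.7270 ≈ 0.123

0.123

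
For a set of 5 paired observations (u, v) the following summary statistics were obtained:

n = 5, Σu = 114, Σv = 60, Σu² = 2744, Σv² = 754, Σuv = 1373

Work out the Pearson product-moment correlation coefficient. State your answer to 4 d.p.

0.0713

r = (nΣuv − ΣuΣv) / √[(nΣu² − (Σu)²)(nΣv² − (Σv)²)]
Numerator: 5×1373 − 114×60 = 25
Denominator: √[(13720 − 12996)(3770 − 3600)] = √[724 × 170] = 350.8276
r = 25 / 350.8276 ≈ 0.0713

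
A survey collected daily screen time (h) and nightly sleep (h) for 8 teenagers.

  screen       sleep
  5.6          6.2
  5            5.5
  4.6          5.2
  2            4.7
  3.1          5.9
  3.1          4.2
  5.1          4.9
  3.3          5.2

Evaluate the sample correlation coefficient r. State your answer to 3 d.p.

0.497

n = 8, Σx = 31.8, Σy = 41.8, Σx² = 137.64, Σy² = 221.32, Σxy = 169
nΣxy − ΣxΣy = 1352 − 1329.24 = 22.76
nΣx² − (Σx)² = 1101.12 − 1011.24 = 89.88; nΣy² − (Σy)² = 1770.56 − 1747.24 = 23.32
r = 22.76 / √(89.88 × 23.32) = 22.76 / 45.7821 ≈ 0.497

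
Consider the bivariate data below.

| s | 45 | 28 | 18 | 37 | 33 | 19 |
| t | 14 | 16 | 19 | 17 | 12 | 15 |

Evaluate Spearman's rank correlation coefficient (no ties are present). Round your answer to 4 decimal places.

Rank s: 6, 3, 1, 5, 4, 2
Rank t: 2, 4, 6, 5, 1, 3
d = rank(s) − rank(t): 4, -1, -5, 0, 3, -1; Σd² = 52
ρ = 1 − 6Σd² / [n(n²−1)] = 1 − 6×52 / (6×35) = 1 − 312/210 ≈ -0.4857

-0.4857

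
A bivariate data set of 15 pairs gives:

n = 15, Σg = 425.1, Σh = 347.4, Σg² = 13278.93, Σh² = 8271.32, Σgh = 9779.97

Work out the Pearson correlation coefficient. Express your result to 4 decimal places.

-0.1240

r = (nΣgh − ΣgΣh) / √[(nΣg² − (Σg)²)(nΣh² − (Σh)²)]
Numerator: 15×9779.97 − 425.1×347.4 = -980.19
Denominator: √[(199183.95 − 180710.01)(124069.8 − 120686.76)] = √[18473.94 × 3383.04] = 7905.5726
r = -980.19 / 7905.5726 ≈ -0.1240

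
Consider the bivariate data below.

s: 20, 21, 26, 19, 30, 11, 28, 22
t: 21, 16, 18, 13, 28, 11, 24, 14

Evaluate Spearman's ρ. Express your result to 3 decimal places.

Rank s: 3, 4, 6, 2, 8, 1, 7, 5
Rank t: 6, 4, 5, 2, 8, 1, 7, 3
d = rank(s) − rank(t): -3, 0, 1, 0, 0, 0, 0, 2; Σd² = 14
ρ = 1 − 6Σd² / [n(n²−1)] = 1 − 6×14 / (8×63) = 1 − 84/504 ≈ 0.833

0.833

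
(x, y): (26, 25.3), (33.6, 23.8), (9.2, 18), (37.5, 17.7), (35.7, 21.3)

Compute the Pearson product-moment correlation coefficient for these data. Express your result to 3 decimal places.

0.216

n = 5, Σx = 142, Σy = 106.1, Σx² = 4570.34, Σy² = 2297.51, Σxy = 3047.24
nΣxy − ΣxΣy = 15236.2 − 15066.2 = 170
nΣx² − (Σx)² = 22851.7 − 20164 = 2687.7; nΣy² − (Σy)² = 11487.55 − 11257.21 = 230.34
r = 170 / √(2687.7 × 230.34) = 170 / 786.8194 ≈ 0.216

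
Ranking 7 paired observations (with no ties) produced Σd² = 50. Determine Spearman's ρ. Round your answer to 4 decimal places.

ρ = 1 − 6Σd² / [n(n²−1)] = 1 − 6×50 / (7×48)
  = 1 − 300/336 = 1 − 0.89286 ≈ 0.1071

0.1071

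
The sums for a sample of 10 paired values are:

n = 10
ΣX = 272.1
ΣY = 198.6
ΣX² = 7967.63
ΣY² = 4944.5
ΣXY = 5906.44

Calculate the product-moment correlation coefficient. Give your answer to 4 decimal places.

r = (nΣXY − ΣXΣY) / √[(nΣX² − (ΣX)²)(nΣY² − (ΣY)²)]
Numerator: 10×5906.44 − 272.1×198.6 = 5025.34
Denominator: √[(79676.3 − 74038.41)(49445 − 39441.96)] = √[5637.89 × 10003.04] = 7509.7296
r = 5025.34 / 7509.7296 ≈ 0.6692

0.6692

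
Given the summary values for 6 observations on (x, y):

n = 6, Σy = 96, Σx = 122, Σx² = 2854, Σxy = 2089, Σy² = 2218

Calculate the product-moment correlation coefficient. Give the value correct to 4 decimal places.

0.2715

r = (nΣxy − ΣxΣy) / √[(nΣx² − (Σx)²)(nΣy² − (Σy)²)]
Numerator: 6×2089 − 122×96 = 822
Denominator: √[(17124 − 14884)(13308 − 9216)] = √[2240 × 4092] = 3027.5535
r = 822 / 3027.5535 ≈ 0.2715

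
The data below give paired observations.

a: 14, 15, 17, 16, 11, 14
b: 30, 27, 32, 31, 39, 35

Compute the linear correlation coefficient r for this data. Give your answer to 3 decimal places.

n = 6, Σa = 87, Σb = 194, Σa² = 1283, Σb² = 6360, Σab = 2784
nΣab − ΣaΣb = 16704 − 16878 = -174
nΣa² − (Σa)² = 7698 − 7569 = 129; nΣb² − (Σb)² = 38160 − 37636 = 524
r = -174 / √(129 × 524) = -174 / 259.9923 ≈ -0.669

-0.669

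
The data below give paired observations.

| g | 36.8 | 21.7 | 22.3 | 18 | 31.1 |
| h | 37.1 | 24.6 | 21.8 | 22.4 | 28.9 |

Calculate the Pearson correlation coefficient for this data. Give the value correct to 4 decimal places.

0.9483

n = 5, Σg = 129.9, Σh = 134.8, Σg² = 3613.63, Σh² = 3793.78, Σgh = 3687.23
nΣgh − ΣgΣh = 18436.15 − 17510.52 = 925.63
nΣg² − (Σg)² = 18068.15 − 16874.01 = 1194.14; nΣh² − (Σh)² = 18968.9 − 18171.04 = 797.86
r = 925.63 / √(1194.14 × 797.86) = 925.63 / 976.0925 ≈ 0.9483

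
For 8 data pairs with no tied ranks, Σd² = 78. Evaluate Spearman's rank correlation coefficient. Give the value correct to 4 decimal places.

ρ = 1 − 6Σd² / [n(n²−1)] = 1 − 6×78 / (8×63)
  = 1 − 468/504 = 1 − 0.92857 ≈ 0.0714

0.0714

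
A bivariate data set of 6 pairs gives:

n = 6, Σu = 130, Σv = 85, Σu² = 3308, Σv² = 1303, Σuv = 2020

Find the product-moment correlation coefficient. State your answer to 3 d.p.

r = (nΣuv − ΣuΣv) / √[(nΣu² − (Σu)²)(nΣv² − (Σv)²)]
Numerator: 6×2020 − 130×85 = 1070
Denominator: √[(19848 − 16900)(7818 − 7225)] = √[2948 × 593] = 1322.1815
r = 1070 / 1322.1815 ≈ 0.809

0.809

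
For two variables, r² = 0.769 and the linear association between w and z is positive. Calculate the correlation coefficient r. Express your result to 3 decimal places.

0.877

|r| = √0.769 = 0.877
The association is positive, so r = 0.877.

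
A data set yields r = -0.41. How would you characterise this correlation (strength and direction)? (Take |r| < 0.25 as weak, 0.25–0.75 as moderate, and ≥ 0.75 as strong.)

moderate negative

r = -0.41 < 0 so the relationship is negative.
|r| = 0.41, which falls in the moderate range.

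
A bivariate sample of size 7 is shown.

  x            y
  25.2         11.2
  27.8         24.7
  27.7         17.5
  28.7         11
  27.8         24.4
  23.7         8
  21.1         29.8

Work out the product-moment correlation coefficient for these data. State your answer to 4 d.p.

-0.1825

n = 7, Σx = 182, Σy = 126.6, Σx² = 4778.6, Σy² = 2710.18, Σxy = 3266.05
nΣxy − ΣxΣy = 22862.35 − 23041.2 = -178.85
nΣx² − (Σx)² = 33450.2 − 33124 = 326.2; nΣy² − (Σy)² = 18971.26 − 16027.56 = 2943.7
r = -178.85 / √(326.2 × 2943.7) = -178.85 / 979.9158 ≈ -0.1825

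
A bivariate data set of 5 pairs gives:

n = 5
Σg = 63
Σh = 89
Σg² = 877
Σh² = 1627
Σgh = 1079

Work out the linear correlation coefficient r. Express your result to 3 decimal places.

r = (nΣgh − ΣgΣh) / √[(nΣg² − (Σg)²)(nΣh² − (Σh)²)]
Numerator: 5×1079 − 63×89 = -212
Denominator: √[(4385 − 3969)(8135 − 7921)] = √[416 × 214] = 298.3689
r = -212 / 298.3689 ≈ -0.711

-0.711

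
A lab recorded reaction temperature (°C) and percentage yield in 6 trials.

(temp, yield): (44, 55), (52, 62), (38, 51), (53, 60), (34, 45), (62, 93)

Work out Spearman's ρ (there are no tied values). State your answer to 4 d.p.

0.9429

Rank temp: 3, 4, 2, 5, 1, 6
Rank yield: 3, 5, 2, 4, 1, 6
d = rank(temp) − rank(yield): 0, -1, 0, 1, 0, 0; Σd² = 2
ρ = 1 − 6Σd² / [n(n²−1)] = 1 − 6×2 / (6×35) = 1 − 12/210 ≈ 0.9429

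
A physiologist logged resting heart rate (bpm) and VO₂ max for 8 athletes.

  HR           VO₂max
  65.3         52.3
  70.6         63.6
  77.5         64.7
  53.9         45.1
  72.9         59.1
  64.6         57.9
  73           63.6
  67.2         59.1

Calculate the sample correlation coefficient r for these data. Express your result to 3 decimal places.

0.919

n = 8, Σx = 545, Σy = 465.4, Σx² = 37492.32, Σy² = 27383.34, Σxy = 32013.54
nΣxy − ΣxΣy = 256108.32 − 253643 = 2465.32
nΣx² − (Σx)² = 299938.56 − 297025 = 2913.56; nΣy² − (Σy)² = 219066.72 − 216597.16 = 2469.56
r = 2465.32 / √(2913.56 × 2469.56) = 2465.32 / 2682.3891 ≈ 0.919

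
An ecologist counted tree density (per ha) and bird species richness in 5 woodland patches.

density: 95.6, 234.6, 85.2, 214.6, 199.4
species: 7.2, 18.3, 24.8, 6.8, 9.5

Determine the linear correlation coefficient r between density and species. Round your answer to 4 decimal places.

-0.2698

n = 5, Σx = 829.4, Σy = 66.6, Σx² = 157249.08, Σy² = 1138.26, Σxy = 10448.04
nΣxy − ΣxΣy = 52240.2 − 55238.04 = -2997.84
nΣx² − (Σx)² = 786245.4 − 687904.36 = 98341.04; nΣy² − (Σy)² = 5691.3 − 4435.56 = 1255.74
r = -2997.84 / √(98341.04 × 1255.74) = -2997.84 / 11112.6404 ≈ -0.2698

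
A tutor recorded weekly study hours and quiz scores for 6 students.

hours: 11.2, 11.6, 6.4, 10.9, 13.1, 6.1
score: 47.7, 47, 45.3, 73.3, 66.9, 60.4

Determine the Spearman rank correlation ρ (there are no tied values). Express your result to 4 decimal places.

Rank hours: 4, 5, 2, 3, 6, 1
Rank score: 3, 2, 1, 6, 5, 4
d = rank(hours) − rank(score): 1, 3, 1, -3, 1, -3; Σd² = 30
ρ = 1 − 6Σd² / [n(n²−1)] = 1 − 6×30 / (6×35) = 1 − 180/210 ≈ 0.1429

0.1429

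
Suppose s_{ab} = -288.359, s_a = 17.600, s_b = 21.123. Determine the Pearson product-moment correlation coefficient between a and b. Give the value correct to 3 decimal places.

-0.776

r = Cov(a,b) / (s_a · s_b) = -288.359 / (17.600 × 21.123)
  = -288.359 / 371.7648 ≈ -0.776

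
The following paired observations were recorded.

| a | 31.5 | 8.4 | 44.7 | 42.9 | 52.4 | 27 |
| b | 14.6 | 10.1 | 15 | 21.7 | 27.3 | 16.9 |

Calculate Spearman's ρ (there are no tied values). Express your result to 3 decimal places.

Rank a: 3, 1, 5, 4, 6, 2
Rank b: 2, 1, 3, 5, 6, 4
d = rank(a) − rank(b): 1, 0, 2, -1, 0, -2; Σd² = 10
ρ = 1 − 6Σd² / [n(n²−1)] = 1 − 6×10 / (6×35) = 1 − 60/210 ≈ 0.714

0.714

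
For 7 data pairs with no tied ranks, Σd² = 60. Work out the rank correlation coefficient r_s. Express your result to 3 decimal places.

ρ = 1 − 6Σd² / [n(n²−1)] = 1 − 6×60 / (7×48)
  = 1 − 360/336 = 1 − 1.0714 ≈ -0.071

-0.071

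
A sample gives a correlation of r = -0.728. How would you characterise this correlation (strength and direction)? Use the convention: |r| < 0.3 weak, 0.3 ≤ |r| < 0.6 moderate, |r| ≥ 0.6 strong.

r = -0.728 < 0 so the relationship is negative.
|r| = 0.728, which falls in the strong range.

strong negative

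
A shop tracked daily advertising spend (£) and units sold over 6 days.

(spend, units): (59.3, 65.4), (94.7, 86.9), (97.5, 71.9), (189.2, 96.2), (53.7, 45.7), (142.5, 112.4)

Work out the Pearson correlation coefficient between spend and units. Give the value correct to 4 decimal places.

0.8146

n = 6, Σx = 636.9, Σy = 478.5, Σx² = 80977.41, Σy² = 40975.07, Σxy = 55790.03
nΣxy − ΣxΣy = 334740.18 − 304756.65 = 29983.53
nΣx² − (Σx)² = 485864.46 − 405641.61 = 80222.85; nΣy² − (Σy)² = 245850.42 − 228962.25 = 16888.17
r = 29983.53 / √(80222.85 × 16888.17) = 29983.53 / 36807.8406 ≈ 0.8146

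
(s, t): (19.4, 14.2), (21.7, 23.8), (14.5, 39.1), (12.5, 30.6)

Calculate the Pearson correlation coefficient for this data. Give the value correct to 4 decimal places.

n = 4, Σs = 68.1, Σt = 107.7, Σs² = 1213.75, Σt² = 3233.25, Σst = 1741.39
nΣst − ΣsΣt = 6965.56 − 7334.37 = -368.81
nΣs² − (Σs)² = 4855 − 4637.61 = 217.39; nΣt² − (Σt)² = 12933 − 11599.29 = 1333.71
r = -368.81 / √(217.39 × 1333.71) = -368.81 / 538.4563 ≈ -0.6849

-0.6849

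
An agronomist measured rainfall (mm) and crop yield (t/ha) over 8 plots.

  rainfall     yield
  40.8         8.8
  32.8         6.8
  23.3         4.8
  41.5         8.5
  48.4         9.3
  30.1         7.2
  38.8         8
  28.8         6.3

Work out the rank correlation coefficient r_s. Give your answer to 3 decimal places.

Rank rainfall: 6, 4, 1, 7, 8, 3, 5, 2
Rank yield: 7, 3, 1, 6, 8, 4, 5, 2
d = rank(rainfall) − rank(yield): -1, 1, 0, 1, 0, -1, 0, 0; Σd² = 4
ρ = 1 − 6Σd² / [n(n²−1)] = 1 − 6×4 / (8×63) = 1 − 24/504 ≈ 0.952

0.952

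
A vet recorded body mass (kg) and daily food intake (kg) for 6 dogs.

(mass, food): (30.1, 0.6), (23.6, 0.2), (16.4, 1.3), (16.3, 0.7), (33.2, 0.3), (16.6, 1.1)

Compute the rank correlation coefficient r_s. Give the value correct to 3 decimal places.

Rank mass: 5, 4, 2, 1, 6, 3
Rank food: 3, 1, 6, 4, 2, 5
d = rank(mass) − rank(food): 2, 3, -4, -3, 4, -2; Σd² = 58
ρ = 1 − 6Σd² / [n(n²−1)] = 1 − 6×58 / (6×35) = 1 − 348/210 ≈ -0.657

-0.657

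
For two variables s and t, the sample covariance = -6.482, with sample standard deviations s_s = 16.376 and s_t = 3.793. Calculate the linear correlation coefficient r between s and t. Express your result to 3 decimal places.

r = Cov(s,t) / (s_s · s_t) = -6.482 / (16.376 × 3.793)
  = -6.482 / 62.1142 ≈ -0.104

-0.104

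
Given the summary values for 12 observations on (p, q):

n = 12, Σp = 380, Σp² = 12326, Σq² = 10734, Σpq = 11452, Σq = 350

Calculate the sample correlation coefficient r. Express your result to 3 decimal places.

0.940

r = (nΣpq − ΣpΣq) / √[(nΣp² − (Σp)²)(nΣq² − (Σq)²)]
Numerator: 12×11452 − 380×350 = 4424
Denominator: √[(147912 − 144400)(128808 − 122500)] = √[3512 × 6308] = 4706.7713
r = 4424 / 4706.7713 ≈ 0.940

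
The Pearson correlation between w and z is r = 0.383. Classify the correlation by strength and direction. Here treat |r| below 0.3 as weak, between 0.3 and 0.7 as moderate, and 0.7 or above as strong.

r = 0.383 > 0 so the relationship is positive.
|r| = 0.383, which falls in the moderate range.

moderate positive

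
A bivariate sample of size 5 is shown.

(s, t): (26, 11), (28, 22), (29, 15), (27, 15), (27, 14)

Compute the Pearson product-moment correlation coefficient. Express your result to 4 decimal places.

0.5540

n = 5, Σs = 137, Σt = 77, Σs² = 3759, Σt² = 1251, Σst = 2120
nΣst − ΣsΣt = 10600 − 10549 = 51
nΣs² − (Σs)² = 18795 − 18769 = 26; nΣt² − (Σt)² = 6255 − 5929 = 326
r = 51 / √(26 × 326) = 51 / 92.0652 ≈ 0.5540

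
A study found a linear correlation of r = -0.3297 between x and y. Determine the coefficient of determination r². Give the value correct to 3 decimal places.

0.109

r² = (-0.3297)² = 0.109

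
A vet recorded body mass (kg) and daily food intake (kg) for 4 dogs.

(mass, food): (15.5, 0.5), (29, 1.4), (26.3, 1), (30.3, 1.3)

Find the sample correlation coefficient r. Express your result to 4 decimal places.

0.9669

n = 4, Σx = 101.1, Σy = 4.2, Σx² = 2691.03, Σy² = 4.9, Σxy = 114.04
nΣxy − ΣxΣy = 456.16 − 424.62 = 31.54
nΣx² − (Σx)² = 10764.12 − 10221.21 = 542.91; nΣy² − (Σy)² = 19.6 − 17.64 = 1.96
r = 31.54 / √(542.91 × 1.96) = 31.54 / 32.6206 ≈ 0.9669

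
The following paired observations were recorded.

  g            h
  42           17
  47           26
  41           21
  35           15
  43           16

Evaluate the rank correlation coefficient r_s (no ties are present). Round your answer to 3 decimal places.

Rank g: 3, 5, 2, 1, 4
Rank h: 3, 5, 4, 1, 2
d = rank(g) − rank(h): 0, 0, -2, 0, 2; Σd² = 8
ρ = 1 − 6Σd² / [n(n²−1)] = 1 − 6×8 / (5×24) = 1 − 48/120 ≈ 0.600

0.600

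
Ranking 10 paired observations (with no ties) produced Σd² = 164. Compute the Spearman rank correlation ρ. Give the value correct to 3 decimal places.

0.006

ρ = 1 − 6Σd² / [n(n²−1)] = 1 − 6×164 / (10×99)
  = 1 − 984/990 = 1 − 0.9939 ≈ 0.006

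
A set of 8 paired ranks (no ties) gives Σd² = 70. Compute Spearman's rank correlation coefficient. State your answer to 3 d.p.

0.167

ρ = 1 − 6Σd² / [n(n²−1)] = 1 − 6×70 / (8×63)
  = 1 − 420/504 = 1 − 0.8333 ≈ 0.167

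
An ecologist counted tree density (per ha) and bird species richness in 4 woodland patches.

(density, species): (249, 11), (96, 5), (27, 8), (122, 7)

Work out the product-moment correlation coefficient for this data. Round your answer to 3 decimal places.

0.662

n = 4, Σx = 494, Σy = 31, Σx² = 86830, Σy² = 259, Σxy = 4289
nΣxy − ΣxΣy = 17156 − 15314 = 1842
nΣx² − (Σx)² = 347320 − 244036 = 103284; nΣy² − (Σy)² = 1036 − 961 = 75
r = 1842 / √(103284 × 75) = 1842 / 2783.2176 ≈ 0.662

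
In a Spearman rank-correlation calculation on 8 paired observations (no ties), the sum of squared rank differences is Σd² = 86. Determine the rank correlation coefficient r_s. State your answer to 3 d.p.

ρ = 1 − 6Σd² / [n(n²−1)] = 1 − 6×86 / (8×63)
  = 1 − 516/504 = 1 − 1.0238 ≈ -0.024

-0.024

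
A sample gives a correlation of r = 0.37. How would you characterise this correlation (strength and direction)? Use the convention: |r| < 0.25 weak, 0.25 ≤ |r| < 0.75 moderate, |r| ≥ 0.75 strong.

moderate positive

r = 0.37 > 0 so the relationship is positive.
|r| = 0.37, which falls in the moderate range.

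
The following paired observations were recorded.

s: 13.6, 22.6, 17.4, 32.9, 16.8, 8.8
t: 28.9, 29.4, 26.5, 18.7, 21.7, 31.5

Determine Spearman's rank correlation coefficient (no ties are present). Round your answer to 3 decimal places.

Rank s: 2, 5, 4, 6, 3, 1
Rank t: 4, 5, 3, 1, 2, 6
d = rank(s) − rank(t): -2, 0, 1, 5, 1, -5; Σd² = 56
ρ = 1 − 6Σd² / [n(n²−1)] = 1 − 6×56 / (6×35) = 1 − 336/210 ≈ -0.600

-0.600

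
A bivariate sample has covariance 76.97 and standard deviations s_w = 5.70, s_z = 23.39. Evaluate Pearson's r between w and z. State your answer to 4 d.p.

0.5773

r = Cov(w,z) / (s_w · s_z) = 76.97 / (5.70 × 23.39)
  = 76.97 / 133.3230 ≈ 0.5773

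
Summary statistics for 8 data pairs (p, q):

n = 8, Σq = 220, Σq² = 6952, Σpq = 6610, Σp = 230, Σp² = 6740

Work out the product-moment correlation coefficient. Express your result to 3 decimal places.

r = (nΣpq − ΣpΣq) / √[(nΣp² − (Σp)²)(nΣq² − (Σq)²)]
Numerator: 8×6610 − 230×220 = 2280
Denominator: √[(53920 − 52900)(55616 − 48400)] = √[1020 × 7216] = 2712.9910
r = 2280 / 2712.9910 ≈ 0.840

0.840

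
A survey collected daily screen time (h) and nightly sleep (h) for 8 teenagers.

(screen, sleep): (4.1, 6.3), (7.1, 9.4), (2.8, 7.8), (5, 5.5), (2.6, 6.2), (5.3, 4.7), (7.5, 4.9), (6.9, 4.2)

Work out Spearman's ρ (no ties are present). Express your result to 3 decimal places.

-0.310

Rank screen: 3, 7, 2, 4, 1, 5, 8, 6
Rank sleep: 6, 8, 7, 4, 5, 2, 3, 1
d = rank(screen) − rank(sleep): -3, -1, -5, 0, -4, 3, 5, 5; Σd² = 110
ρ = 1 − 6Σd² / [n(n²−1)] = 1 − 6×110 / (8×63) = 1 − 660/504 ≈ -0.310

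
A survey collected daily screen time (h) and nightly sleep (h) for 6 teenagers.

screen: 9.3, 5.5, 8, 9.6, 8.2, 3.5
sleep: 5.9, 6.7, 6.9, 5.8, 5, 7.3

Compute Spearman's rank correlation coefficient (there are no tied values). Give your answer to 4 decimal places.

-0.7714

Rank screen: 5, 2, 3, 6, 4, 1
Rank sleep: 3, 4, 5, 2, 1, 6
d = rank(screen) − rank(sleep): 2, -2, -2, 4, 3, -5; Σd² = 62
ρ = 1 − 6Σd² / [n(n²−1)] = 1 − 6×62 / (6×35) = 1 − 372/210 ≈ -0.7714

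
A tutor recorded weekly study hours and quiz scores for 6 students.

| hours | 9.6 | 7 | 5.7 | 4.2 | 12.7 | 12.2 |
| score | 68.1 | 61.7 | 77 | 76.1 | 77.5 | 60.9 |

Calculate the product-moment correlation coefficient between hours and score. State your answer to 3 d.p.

-0.280

n = 6, Σx = 51.4, Σy = 421.3, Σx² = 501.42, Σy² = 29879.77, Σxy = 3571.41
nΣxy − ΣxΣy = 21428.46 − 21654.82 = -226.36
nΣx² − (Σx)² = 3008.52 − 2641.96 = 366.56; nΣy² − (Σy)² = 179278.62 − 177493.69 = 1784.93
r = -226.36 / √(366.56 × 1784.93) = -226.36 / 808.8782 ≈ -0.280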